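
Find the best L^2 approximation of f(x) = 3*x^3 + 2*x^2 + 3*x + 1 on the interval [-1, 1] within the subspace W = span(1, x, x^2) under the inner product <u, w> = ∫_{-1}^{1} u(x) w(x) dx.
g(x) = 2*x^2 + 24*x/5 + 1

The best approximation g ∈ W is the orthogonal projection of f onto W. Writing g = a_0 + a_1 x + a_2 x^2, the coefficients solve the normal equations G · a = b where
  G_{ij} = <φ_i, φ_j> and b_i = <f, φ_i>, with φ_0 = 1, φ_1 = x, φ_2 = x^2.
G =
  [2, 0, 2/3]
  [0, 2/3, 0]
  [2/3, 0, 2/5],
b = (10/3, 16/5, 22/15).
Solving gives a_0 = 1, a_1 = 24/5, a_2 = 2, so
  g(x) = 2*x^2 + 24*x/5 + 1.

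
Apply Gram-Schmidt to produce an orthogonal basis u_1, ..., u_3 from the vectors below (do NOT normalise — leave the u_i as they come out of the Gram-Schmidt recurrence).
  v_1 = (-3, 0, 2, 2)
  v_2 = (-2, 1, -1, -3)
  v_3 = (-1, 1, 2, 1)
Orthogonal basis:
  u_1 = (-3, 0, 2, 2)
  u_2 = (-40/17, 1, -13/17, -47/17)
  u_3 = (110/251, 267/251, 224/251, -59/251)

Apply the Gram-Schmidt recurrence
  u_1 = v_1
  u_i = v_i − Σ_{j<i} ((v_i · u_j) / (u_j · u_j)) · u_j.

Step by step this gives:
  u_1 = (-3, 0, 2, 2)
  u_2 = (-40/17, 1, -13/17, -47/17)
  u_3 = (110/251, 267/251, 224/251, -59/251)

Orthogonality check:
  u_2 · u_1 = 0 (should be 0)
  u_3 · u_1 = 0 (should be 0)
  u_3 · u_2 = 0 (should be 0)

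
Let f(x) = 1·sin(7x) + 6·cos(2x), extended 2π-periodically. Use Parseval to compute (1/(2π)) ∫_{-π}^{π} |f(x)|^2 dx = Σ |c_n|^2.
Σ |c_n|^2 = 37/2

Expand |f|^2 and use orthogonality of {sin(nx), cos(mx)} on [-π, π]:
  ∫_{-π}^{π} sin(nx)^2 dx = π, ∫ cos(mx)^2 dx = π, and cross terms integrate to 0.
So ∫_{-π}^{π} f(x)^2 dx = 1^2 · π + 6^2 · π = (1 + 36)π.
Divide by 2π: (1 + 36)/2 = 37/2.
By Parseval, this equals Σ |c_n|^2.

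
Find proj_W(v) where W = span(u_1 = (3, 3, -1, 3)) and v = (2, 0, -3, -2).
proj_W(v) = (9/28, 9/28, -3/28, 9/28)

Set up U = [u_1 | ... | u_1] ∈ R^(4×1). The projector onto W = col(U) is P = U (U^T U)^(-1) U^T.
Compute U^T U =
  [28],
and U^T v = (3).
Solve U^T U · c = U^T v for the coefficients: c = (3/28). The projection is proj_W(v) = U c.
Check: (v - proj_W(v)) · u_1 = 0  (should be 0).
Result: proj_W(v) = (9/28, 9/28, -3/28, 9/28).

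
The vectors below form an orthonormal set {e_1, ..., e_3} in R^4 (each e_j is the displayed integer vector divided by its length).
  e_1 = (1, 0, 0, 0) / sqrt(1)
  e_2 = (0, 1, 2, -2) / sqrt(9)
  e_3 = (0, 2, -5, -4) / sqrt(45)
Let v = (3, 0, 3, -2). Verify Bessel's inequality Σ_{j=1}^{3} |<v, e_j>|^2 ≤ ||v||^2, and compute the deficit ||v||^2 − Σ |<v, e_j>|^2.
Σ |<v, e_j>|^2 = 106/5; ||v||^2 = 22; deficit = 4/5

Write each e_j = u_j / sqrt(<u_j, u_j>) where u_j is the displayed integer vector. Then <v, e_j> = <v, u_j> / sqrt(<u_j, u_j>), so |<v, e_j>|^2 = <v, u_j>^2 / <u_j, u_j>.
Coefficients: <v, e_1> = 3/sqrt(1), <v, e_2> = 10/sqrt(9), <v, e_3> = -7/sqrt(45).
Square and sum: Σ |<v, e_j>|^2 = 106/5.
Compute ||v||^2 = v·v = 22.
Deficit = 22 − 106/5 = 4/5 ≥ 0, confirming Bessel's inequality. (The deficit equals ||v − Σ <v,e_j> e_j||^2, the squared distance from v to span{e_j}.)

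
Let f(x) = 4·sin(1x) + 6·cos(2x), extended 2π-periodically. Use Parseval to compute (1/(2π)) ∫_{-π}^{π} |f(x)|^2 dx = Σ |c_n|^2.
Σ |c_n|^2 = 26

Expand |f|^2 and use orthogonality of {sin(nx), cos(mx)} on [-π, π]:
  ∫_{-π}^{π} sin(nx)^2 dx = π, ∫ cos(mx)^2 dx = π, and cross terms integrate to 0.
So ∫_{-π}^{π} f(x)^2 dx = 4^2 · π + 6^2 · π = (16 + 36)π.
Divide by 2π: (16 + 36)/2 = 26.
By Parseval, this equals Σ |c_n|^2.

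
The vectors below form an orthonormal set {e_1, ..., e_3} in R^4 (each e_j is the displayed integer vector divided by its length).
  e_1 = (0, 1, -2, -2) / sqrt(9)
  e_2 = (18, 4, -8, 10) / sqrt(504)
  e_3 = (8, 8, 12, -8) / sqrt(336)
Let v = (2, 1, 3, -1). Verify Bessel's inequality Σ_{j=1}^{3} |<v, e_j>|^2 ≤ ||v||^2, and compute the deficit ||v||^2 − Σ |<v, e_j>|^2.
Σ |<v, e_j>|^2 = 89/6; ||v||^2 = 15; deficit = 1/6

Write each e_j = u_j / sqrt(<u_j, u_j>) where u_j is the displayed integer vector. Then <v, e_j> = <v, u_j> / sqrt(<u_j, u_j>), so |<v, e_j>|^2 = <v, u_j>^2 / <u_j, u_j>.
Coefficients: <v, e_1> = -3/sqrt(9), <v, e_2> = 6/sqrt(504), <v, e_3> = 68/sqrt(336).
Square and sum: Σ |<v, e_j>|^2 = 89/6.
Compute ||v||^2 = v·v = 15.
Deficit = 15 − 89/6 = 1/6 ≥ 0, confirming Bessel's inequality. (The deficit equals ||v − Σ <v,e_j> e_j||^2, the squared distance from v to span{e_j}.)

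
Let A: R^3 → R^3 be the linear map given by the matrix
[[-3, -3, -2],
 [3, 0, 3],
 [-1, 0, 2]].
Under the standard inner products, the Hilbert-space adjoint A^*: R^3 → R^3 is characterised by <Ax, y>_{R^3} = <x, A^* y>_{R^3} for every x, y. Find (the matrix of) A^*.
A^* = A^T =
[[-3, 3, -1],
 [-3, 0, 0],
 [-2, 3, 2]]

For real matrices with standard dot products, the defining identity <Ax, y> = <x, A^* y> gives (Ax)^T y = x^T (A^*) y, i.e. x^T A^T y = x^T (A^*) y. Since this holds for all x, y, we must have A^* = A^T. Therefore
A^* =
[[-3, 3, -1],
 [-3, 0, 0],
 [-2, 3, 2]].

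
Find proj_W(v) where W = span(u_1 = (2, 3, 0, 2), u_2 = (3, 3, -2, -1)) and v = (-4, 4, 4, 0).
proj_W(v) = (-86/111, 4/37, 188/111, 290/111)

Set up U = [u_1 | ... | u_2] ∈ R^(4×2). The projector onto W = col(U) is P = U (U^T U)^(-1) U^T.
Compute U^T U =
  [17, 13]
  [13, 23],
and U^T v = (4, -8).
Solve U^T U · c = U^T v for the coefficients: c = (98/111, -94/111). The projection is proj_W(v) = U c.
Check: (v - proj_W(v)) · u_1 = 0  (should be 0).
Check: (v - proj_W(v)) · u_2 = 0  (should be 0).
Result: proj_W(v) = (-86/111, 4/37, 188/111, 290/111).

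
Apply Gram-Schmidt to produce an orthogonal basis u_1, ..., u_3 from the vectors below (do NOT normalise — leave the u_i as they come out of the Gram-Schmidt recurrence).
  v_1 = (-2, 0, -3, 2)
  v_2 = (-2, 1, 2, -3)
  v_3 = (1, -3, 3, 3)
Orthogonal basis:
  u_1 = (-2, 0, -3, 2)
  u_2 = (-50/17, 1, 10/17, -35/17)
  u_3 = (-19/11, -25/11, 28/11, 23/11)

Apply the Gram-Schmidt recurrence
  u_1 = v_1
  u_i = v_i − Σ_{j<i} ((v_i · u_j) / (u_j · u_j)) · u_j.

Step by step this gives:
  u_1 = (-2, 0, -3, 2)
  u_2 = (-50/17, 1, 10/17, -35/17)
  u_3 = (-19/11, -25/11, 28/11, 23/11)

Orthogonality check:
  u_2 · u_1 = 0 (should be 0)
  u_3 · u_1 = 0 (should be 0)
  u_3 · u_2 = 0 (should be 0)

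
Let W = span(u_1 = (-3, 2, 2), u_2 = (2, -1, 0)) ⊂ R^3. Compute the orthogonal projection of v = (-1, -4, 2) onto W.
proj_W(v) = (19/21, -4/21, 22/21)

Set up U = [u_1 | ... | u_2] ∈ R^(3×2). The projector onto W = col(U) is P = U (U^T U)^(-1) U^T.
Compute U^T U =
  [17, -8]
  [-8, 5],
and U^T v = (-1, 2).
Solve U^T U · c = U^T v for the coefficients: c = (11/21, 26/21). The projection is proj_W(v) = U c.
Check: (v - proj_W(v)) · u_1 = 0  (should be 0).
Check: (v - proj_W(v)) · u_2 = 0  (should be 0).
Result: proj_W(v) = (19/21, -4/21, 22/21).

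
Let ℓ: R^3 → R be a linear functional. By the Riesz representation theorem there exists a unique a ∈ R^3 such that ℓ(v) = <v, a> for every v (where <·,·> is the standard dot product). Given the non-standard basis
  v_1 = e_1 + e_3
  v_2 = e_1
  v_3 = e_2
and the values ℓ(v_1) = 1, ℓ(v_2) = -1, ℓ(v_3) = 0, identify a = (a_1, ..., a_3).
a = (-1, 0, 2)

Write a = (a_1, ..., a_3) in the standard basis. For each basis vector v_i, ℓ(v_i) = <v_i, a> is a linear equation in the a_j's. Collect the n equations into a matrix system V a = ℓ, where row i of V is v_i (expressed in the standard basis). Since V is invertible (lower-triangular with 1s on the diagonal, up to permutation), solve by back-substitution:
  V =
[[1, 0, 1],
 [1, 0, 0],
 [0, 1, 0]]
  V a = (1, -1, 0)
Solving gives a = (-1, 0, 2).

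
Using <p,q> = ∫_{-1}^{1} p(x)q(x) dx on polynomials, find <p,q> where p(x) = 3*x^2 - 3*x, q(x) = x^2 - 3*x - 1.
<p,q> = 26/5

Expand the product: p(x)·q(x) = 3*x^4 - 12*x^3 + 6*x^2 + 3*x.
∫_{-1}^{1} of each monomial x^k gives [2/(k+1) if k even, 0 if k odd]. Integrating term-by-term (or equivalently evaluating the antiderivative F(x) = 3*x^5/5 - 3*x^4 + 2*x^3 + 3*x^2/2 at the endpoints):
  F(1) − F(−1) = 11/10 − (-41/10) = 26/5.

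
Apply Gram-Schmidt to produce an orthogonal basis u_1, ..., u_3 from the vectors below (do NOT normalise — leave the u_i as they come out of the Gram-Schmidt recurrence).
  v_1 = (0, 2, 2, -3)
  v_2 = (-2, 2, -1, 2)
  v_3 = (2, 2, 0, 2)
Orthogonal basis:
  u_1 = (0, 2, 2, -3)
  u_2 = (-2, 42/17, -9/17, 22/17)
  u_3 = (106/41, 62/41, 16/41, 52/41)

Apply the Gram-Schmidt recurrence
  u_1 = v_1
  u_i = v_i − Σ_{j<i} ((v_i · u_j) / (u_j · u_j)) · u_j.

Step by step this gives:
  u_1 = (0, 2, 2, -3)
  u_2 = (-2, 42/17, -9/17, 22/17)
  u_3 = (106/41, 62/41, 16/41, 52/41)

Orthogonality check:
  u_2 · u_1 = 0 (should be 0)
  u_3 · u_1 = 0 (should be 0)
  u_3 · u_2 = 0 (should be 0)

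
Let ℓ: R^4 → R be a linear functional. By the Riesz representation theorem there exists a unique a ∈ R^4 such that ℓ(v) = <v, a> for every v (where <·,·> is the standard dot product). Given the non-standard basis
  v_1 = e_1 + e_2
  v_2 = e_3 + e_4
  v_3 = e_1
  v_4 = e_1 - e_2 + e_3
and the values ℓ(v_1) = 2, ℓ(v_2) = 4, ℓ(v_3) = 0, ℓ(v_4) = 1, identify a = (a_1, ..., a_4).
a = (0, 2, 3, 1)

Write a = (a_1, ..., a_4) in the standard basis. For each basis vector v_i, ℓ(v_i) = <v_i, a> is a linear equation in the a_j's. Collect the n equations into a matrix system V a = ℓ, where row i of V is v_i (expressed in the standard basis). Since V is invertible (lower-triangular with 1s on the diagonal, up to permutation), solve by back-substitution:
  V =
[[1, 1, 0, 0],
 [0, 0, 1, 1],
 [1, 0, 0, 0],
 [1, -1, 1, 0]]
  V a = (2, 4, 0, 1)
Solving gives a = (0, 2, 3, 1).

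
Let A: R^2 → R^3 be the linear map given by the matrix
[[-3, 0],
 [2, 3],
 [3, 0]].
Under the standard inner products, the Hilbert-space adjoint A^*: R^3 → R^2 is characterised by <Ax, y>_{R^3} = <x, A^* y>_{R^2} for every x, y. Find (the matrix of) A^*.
A^* = A^T =
[[-3, 2, 3],
 [0, 3, 0]]

For real matrices with standard dot products, the defining identity <Ax, y> = <x, A^* y> gives (Ax)^T y = x^T (A^*) y, i.e. x^T A^T y = x^T (A^*) y. Since this holds for all x, y, we must have A^* = A^T. Therefore
A^* =
[[-3, 2, 3],
 [0, 3, 0]].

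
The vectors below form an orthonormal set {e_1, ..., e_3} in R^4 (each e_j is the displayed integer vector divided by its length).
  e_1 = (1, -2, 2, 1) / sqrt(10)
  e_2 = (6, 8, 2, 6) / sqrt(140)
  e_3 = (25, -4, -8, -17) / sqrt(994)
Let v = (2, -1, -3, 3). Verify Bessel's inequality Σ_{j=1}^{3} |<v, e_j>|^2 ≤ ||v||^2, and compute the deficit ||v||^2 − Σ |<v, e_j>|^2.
Σ |<v, e_j>|^2 = 189/71; ||v||^2 = 23; deficit = 1444/71

Write each e_j = u_j / sqrt(<u_j, u_j>) where u_j is the displayed integer vector. Then <v, e_j> = <v, u_j> / sqrt(<u_j, u_j>), so |<v, e_j>|^2 = <v, u_j>^2 / <u_j, u_j>.
Coefficients: <v, e_1> = 1/sqrt(10), <v, e_2> = 16/sqrt(140), <v, e_3> = 27/sqrt(994).
Square and sum: Σ |<v, e_j>|^2 = 189/71.
Compute ||v||^2 = v·v = 23.
Deficit = 23 − 189/71 = 1444/71 ≥ 0, confirming Bessel's inequality. (The deficit equals ||v − Σ <v,e_j> e_j||^2, the squared distance from v to span{e_j}.)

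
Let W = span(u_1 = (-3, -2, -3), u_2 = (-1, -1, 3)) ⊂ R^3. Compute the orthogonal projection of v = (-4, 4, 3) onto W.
proj_W(v) = (-121/226, -70/113, 591/226)

Set up U = [u_1 | ... | u_2] ∈ R^(3×2). The projector onto W = col(U) is P = U (U^T U)^(-1) U^T.
Compute U^T U =
  [22, -4]
  [-4, 11],
and U^T v = (-5, 9).
Solve U^T U · c = U^T v for the coefficients: c = (-19/226, 89/113). The projection is proj_W(v) = U c.
Check: (v - proj_W(v)) · u_1 = 0  (should be 0).
Check: (v - proj_W(v)) · u_2 = 0  (should be 0).
Result: proj_W(v) = (-121/226, -70/113, 591/226).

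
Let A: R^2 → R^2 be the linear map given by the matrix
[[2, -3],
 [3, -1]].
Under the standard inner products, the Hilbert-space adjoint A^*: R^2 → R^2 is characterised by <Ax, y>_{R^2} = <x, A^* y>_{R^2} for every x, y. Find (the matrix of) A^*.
A^* = A^T =
[[2, 3],
 [-3, -1]]

For real matrices with standard dot products, the defining identity <Ax, y> = <x, A^* y> gives (Ax)^T y = x^T (A^*) y, i.e. x^T A^T y = x^T (A^*) y. Since this holds for all x, y, we must have A^* = A^T. Therefore
A^* =
[[2, 3],
 [-3, -1]].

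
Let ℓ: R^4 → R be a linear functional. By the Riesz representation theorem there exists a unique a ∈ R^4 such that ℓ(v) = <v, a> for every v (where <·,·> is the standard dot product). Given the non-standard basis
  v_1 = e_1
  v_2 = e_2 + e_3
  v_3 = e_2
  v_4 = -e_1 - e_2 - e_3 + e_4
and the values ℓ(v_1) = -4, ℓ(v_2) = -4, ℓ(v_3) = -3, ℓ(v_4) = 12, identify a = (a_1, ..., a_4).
a = (-4, -3, -1, 4)

Write a = (a_1, ..., a_4) in the standard basis. For each basis vector v_i, ℓ(v_i) = <v_i, a> is a linear equation in the a_j's. Collect the n equations into a matrix system V a = ℓ, where row i of V is v_i (expressed in the standard basis). Since V is invertible (lower-triangular with 1s on the diagonal, up to permutation), solve by back-substitution:
  V =
[[1, 0, 0, 0],
 [0, 1, 1, 0],
 [0, 1, 0, 0],
 [-1, -1, -1, 1]]
  V a = (-4, -4, -3, 12)
Solving gives a = (-4, -3, -1, 4).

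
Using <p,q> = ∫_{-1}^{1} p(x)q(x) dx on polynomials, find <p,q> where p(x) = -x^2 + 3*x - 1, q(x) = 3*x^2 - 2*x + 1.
<p,q> = -148/15

Expand the product: p(x)·q(x) = -3*x^4 + 11*x^3 - 10*x^2 + 5*x - 1.
∫_{-1}^{1} of each monomial x^k gives [2/(k+1) if k even, 0 if k odd]. Integrating term-by-term (or equivalently evaluating the antiderivative F(x) = -3*x^5/5 + 11*x^4/4 - 10*x^3/3 + 5*x^2/2 - x at the endpoints):
  F(1) − F(−1) = 19/60 − (611/60) = -148/15.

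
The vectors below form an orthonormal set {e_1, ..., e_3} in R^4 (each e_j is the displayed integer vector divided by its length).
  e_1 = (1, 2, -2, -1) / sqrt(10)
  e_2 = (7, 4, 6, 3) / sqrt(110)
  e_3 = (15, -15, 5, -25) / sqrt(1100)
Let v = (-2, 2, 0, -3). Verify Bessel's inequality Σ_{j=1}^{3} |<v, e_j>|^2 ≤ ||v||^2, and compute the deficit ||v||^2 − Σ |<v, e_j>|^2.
Σ |<v, e_j>|^2 = 19/4; ||v||^2 = 17; deficit = 49/4

Write each e_j = u_j / sqrt(<u_j, u_j>) where u_j is the displayed integer vector. Then <v, e_j> = <v, u_j> / sqrt(<u_j, u_j>), so |<v, e_j>|^2 = <v, u_j>^2 / <u_j, u_j>.
Coefficients: <v, e_1> = 5/sqrt(10), <v, e_2> = -15/sqrt(110), <v, e_3> = 15/sqrt(1100).
Square and sum: Σ |<v, e_j>|^2 = 19/4.
Compute ||v||^2 = v·v = 17.
Deficit = 17 − 19/4 = 49/4 ≥ 0, confirming Bessel's inequality. (The deficit equals ||v − Σ <v,e_j> e_j||^2, the squared distance from v to span{e_j}.)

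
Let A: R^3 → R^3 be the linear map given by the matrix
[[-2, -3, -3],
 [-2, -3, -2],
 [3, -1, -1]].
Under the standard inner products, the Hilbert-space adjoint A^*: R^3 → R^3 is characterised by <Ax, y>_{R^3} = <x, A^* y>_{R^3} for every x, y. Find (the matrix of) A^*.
A^* = A^T =
[[-2, -2, 3],
 [-3, -3, -1],
 [-3, -2, -1]]

For real matrices with standard dot products, the defining identity <Ax, y> = <x, A^* y> gives (Ax)^T y = x^T (A^*) y, i.e. x^T A^T y = x^T (A^*) y. Since this holds for all x, y, we must have A^* = A^T. Therefore
A^* =
[[-2, -2, 3],
 [-3, -3, -1],
 [-3, -2, -1]].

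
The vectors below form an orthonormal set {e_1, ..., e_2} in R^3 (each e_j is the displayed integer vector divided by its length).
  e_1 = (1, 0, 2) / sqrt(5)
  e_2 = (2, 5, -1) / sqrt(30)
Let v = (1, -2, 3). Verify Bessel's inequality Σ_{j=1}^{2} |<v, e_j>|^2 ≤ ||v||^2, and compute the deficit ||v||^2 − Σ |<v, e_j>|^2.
Σ |<v, e_j>|^2 = 83/6; ||v||^2 = 14; deficit = 1/6

Write each e_j = u_j / sqrt(<u_j, u_j>) where u_j is the displayed integer vector. Then <v, e_j> = <v, u_j> / sqrt(<u_j, u_j>), so |<v, e_j>|^2 = <v, u_j>^2 / <u_j, u_j>.
Coefficients: <v, e_1> = 7/sqrt(5), <v, e_2> = -11/sqrt(30).
Square and sum: Σ |<v, e_j>|^2 = 83/6.
Compute ||v||^2 = v·v = 14.
Deficit = 14 − 83/6 = 1/6 ≥ 0, confirming Bessel's inequality. (The deficit equals ||v − Σ <v,e_j> e_j||^2, the squared distance from v to span{e_j}.)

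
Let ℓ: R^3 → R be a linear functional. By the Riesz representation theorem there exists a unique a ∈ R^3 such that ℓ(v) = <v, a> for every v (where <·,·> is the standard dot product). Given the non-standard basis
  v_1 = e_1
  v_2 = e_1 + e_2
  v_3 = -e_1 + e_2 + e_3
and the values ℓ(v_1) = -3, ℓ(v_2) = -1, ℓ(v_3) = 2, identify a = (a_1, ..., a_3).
a = (-3, 2, -3)

Write a = (a_1, ..., a_3) in the standard basis. For each basis vector v_i, ℓ(v_i) = <v_i, a> is a linear equation in the a_j's. Collect the n equations into a matrix system V a = ℓ, where row i of V is v_i (expressed in the standard basis). Since V is invertible (lower-triangular with 1s on the diagonal, up to permutation), solve by back-substitution:
  V =
[[1, 0, 0],
 [1, 1, 0],
 [-1, 1, 1]]
  V a = (-3, -1, 2)
Solving gives a = (-3, 2, -3).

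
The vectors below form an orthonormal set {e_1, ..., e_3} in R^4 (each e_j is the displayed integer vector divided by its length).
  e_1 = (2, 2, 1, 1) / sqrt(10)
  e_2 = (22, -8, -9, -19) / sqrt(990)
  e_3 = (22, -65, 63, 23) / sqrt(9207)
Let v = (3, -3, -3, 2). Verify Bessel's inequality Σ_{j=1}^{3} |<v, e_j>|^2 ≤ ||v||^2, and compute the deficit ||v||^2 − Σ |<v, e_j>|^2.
Σ |<v, e_j>|^2 = 6626/837; ||v||^2 = 31; deficit = 19321/837

Write each e_j = u_j / sqrt(<u_j, u_j>) where u_j is the displayed integer vector. Then <v, e_j> = <v, u_j> / sqrt(<u_j, u_j>), so |<v, e_j>|^2 = <v, u_j>^2 / <u_j, u_j>.
Coefficients: <v, e_1> = -1/sqrt(10), <v, e_2> = 79/sqrt(990), <v, e_3> = 118/sqrt(9207).
Square and sum: Σ |<v, e_j>|^2 = 6626/837.
Compute ||v||^2 = v·v = 31.
Deficit = 31 − 6626/837 = 19321/837 ≥ 0, confirming Bessel's inequality. (The deficit equals ||v − Σ <v,e_j> e_j||^2, the squared distance from v to span{e_j}.)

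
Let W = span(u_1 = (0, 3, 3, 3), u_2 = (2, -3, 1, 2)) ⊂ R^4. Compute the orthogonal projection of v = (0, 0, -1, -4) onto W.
proj_W(v) = (-1, -1/6, -13/6, -8/3)

Set up U = [u_1 | ... | u_2] ∈ R^(4×2). The projector onto W = col(U) is P = U (U^T U)^(-1) U^T.
Compute U^T U =
  [27, 0]
  [0, 18],
and U^T v = (-15, -9).
Solve U^T U · c = U^T v for the coefficients: c = (-5/9, -1/2). The projection is proj_W(v) = U c.
Check: (v - proj_W(v)) · u_1 = 0  (should be 0).
Check: (v - proj_W(v)) · u_2 = 0  (should be 0).
Result: proj_W(v) = (-1, -1/6, -13/6, -8/3).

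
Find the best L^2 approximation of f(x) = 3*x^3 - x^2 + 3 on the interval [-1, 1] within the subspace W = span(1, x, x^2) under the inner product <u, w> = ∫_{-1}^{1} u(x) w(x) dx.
g(x) = -x^2 + 9*x/5 + 3

The best approximation g ∈ W is the orthogonal projection of f onto W. Writing g = a_0 + a_1 x + a_2 x^2, the coefficients solve the normal equations G · a = b where
  G_{ij} = <φ_i, φ_j> and b_i = <f, φ_i>, with φ_0 = 1, φ_1 = x, φ_2 = x^2.
G =
  [2, 0, 2/3]
  [0, 2/3, 0]
  [2/3, 0, 2/5],
b = (16/3, 6/5, 8/5).
Solving gives a_0 = 3, a_1 = 9/5, a_2 = -1, so
  g(x) = -x^2 + 9*x/5 + 3.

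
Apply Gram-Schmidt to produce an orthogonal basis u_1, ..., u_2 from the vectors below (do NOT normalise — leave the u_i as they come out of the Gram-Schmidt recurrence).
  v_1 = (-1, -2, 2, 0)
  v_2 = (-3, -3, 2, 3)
Orthogonal basis:
  u_1 = (-1, -2, 2, 0)
  u_2 = (-14/9, -1/9, -8/9, 3)

Apply the Gram-Schmidt recurrence
  u_1 = v_1
  u_i = v_i − Σ_{j<i} ((v_i · u_j) / (u_j · u_j)) · u_j.

Step by step this gives:
  u_1 = (-1, -2, 2, 0)
  u_2 = (-14/9, -1/9, -8/9, 3)

Orthogonality check:
  u_2 · u_1 = 0 (should be 0)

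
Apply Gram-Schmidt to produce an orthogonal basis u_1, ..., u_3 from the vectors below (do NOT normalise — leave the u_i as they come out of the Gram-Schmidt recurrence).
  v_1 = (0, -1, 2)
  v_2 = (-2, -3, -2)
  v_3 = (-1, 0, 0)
Orthogonal basis:
  u_1 = (0, -1, 2)
  u_2 = (-2, -16/5, -8/5)
  u_3 = (-16/21, 8/21, 4/21)

Apply the Gram-Schmidt recurrence
  u_1 = v_1
  u_i = v_i − Σ_{j<i} ((v_i · u_j) / (u_j · u_j)) · u_j.

Step by step this gives:
  u_1 = (0, -1, 2)
  u_2 = (-2, -16/5, -8/5)
  u_3 = (-16/21, 8/21, 4/21)

Orthogonality check:
  u_2 · u_1 = 0 (should be 0)
  u_3 · u_1 = 0 (should be 0)
  u_3 · u_2 = 0 (should be 0)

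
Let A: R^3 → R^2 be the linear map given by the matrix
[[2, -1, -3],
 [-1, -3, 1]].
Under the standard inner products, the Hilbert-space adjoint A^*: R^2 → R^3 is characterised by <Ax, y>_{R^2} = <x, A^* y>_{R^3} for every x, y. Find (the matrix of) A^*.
A^* = A^T =
[[2, -1],
 [-1, -3],
 [-3, 1]]

For real matrices with standard dot products, the defining identity <Ax, y> = <x, A^* y> gives (Ax)^T y = x^T (A^*) y, i.e. x^T A^T y = x^T (A^*) y. Since this holds for all x, y, we must have A^* = A^T. Therefore
A^* =
[[2, -1],
 [-1, -3],
 [-3, 1]].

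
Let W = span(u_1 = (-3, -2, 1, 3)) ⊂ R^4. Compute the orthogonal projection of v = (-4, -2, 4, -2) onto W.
proj_W(v) = (-42/23, -28/23, 14/23, 42/23)

Set up U = [u_1 | ... | u_1] ∈ R^(4×1). The projector onto W = col(U) is P = U (U^T U)^(-1) U^T.
Compute U^T U =
  [23],
and U^T v = (14).
Solve U^T U · c = U^T v for the coefficients: c = (14/23). The projection is proj_W(v) = U c.
Check: (v - proj_W(v)) · u_1 = 0  (should be 0).
Result: proj_W(v) = (-42/23, -28/23, 14/23, 42/23).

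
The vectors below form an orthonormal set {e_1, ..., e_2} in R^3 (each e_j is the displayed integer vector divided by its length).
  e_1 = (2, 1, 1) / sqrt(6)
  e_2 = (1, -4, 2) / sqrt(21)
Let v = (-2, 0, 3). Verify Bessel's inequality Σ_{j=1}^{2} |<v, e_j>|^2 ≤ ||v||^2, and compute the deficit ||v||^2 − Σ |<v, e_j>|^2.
Σ |<v, e_j>|^2 = 13/14; ||v||^2 = 13; deficit = 169/14

Write each e_j = u_j / sqrt(<u_j, u_j>) where u_j is the displayed integer vector. Then <v, e_j> = <v, u_j> / sqrt(<u_j, u_j>), so |<v, e_j>|^2 = <v, u_j>^2 / <u_j, u_j>.
Coefficients: <v, e_1> = -1/sqrt(6), <v, e_2> = 4/sqrt(21).
Square and sum: Σ |<v, e_j>|^2 = 13/14.
Compute ||v||^2 = v·v = 13.
Deficit = 13 − 13/14 = 169/14 ≥ 0, confirming Bessel's inequality. (The deficit equals ||v − Σ <v,e_j> e_j||^2, the squared distance from v to span{e_j}.)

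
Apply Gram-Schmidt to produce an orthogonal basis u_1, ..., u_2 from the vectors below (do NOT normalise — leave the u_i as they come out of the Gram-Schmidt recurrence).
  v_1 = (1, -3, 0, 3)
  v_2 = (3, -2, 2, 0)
Orthogonal basis:
  u_1 = (1, -3, 0, 3)
  u_2 = (48/19, -11/19, 2, -27/19)

Apply the Gram-Schmidt recurrence
  u_1 = v_1
  u_i = v_i − Σ_{j<i} ((v_i · u_j) / (u_j · u_j)) · u_j.

Step by step this gives:
  u_1 = (1, -3, 0, 3)
  u_2 = (48/19, -11/19, 2, -27/19)

Orthogonality check:
  u_2 · u_1 = 0 (should be 0)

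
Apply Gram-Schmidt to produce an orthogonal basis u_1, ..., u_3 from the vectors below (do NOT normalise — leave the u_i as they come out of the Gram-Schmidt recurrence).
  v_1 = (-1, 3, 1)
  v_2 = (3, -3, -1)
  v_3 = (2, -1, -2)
Orthogonal basis:
  u_1 = (-1, 3, 1)
  u_2 = (20/11, 6/11, 2/11)
  u_3 = (0, 1/2, -3/2)

Apply the Gram-Schmidt recurrence
  u_1 = v_1
  u_i = v_i − Σ_{j<i} ((v_i · u_j) / (u_j · u_j)) · u_j.

Step by step this gives:
  u_1 = (-1, 3, 1)
  u_2 = (20/11, 6/11, 2/11)
  u_3 = (0, 1/2, -3/2)

Orthogonality check:
  u_2 · u_1 = 0 (should be 0)
  u_3 · u_1 = 0 (should be 0)
  u_3 · u_2 = 0 (should be 0)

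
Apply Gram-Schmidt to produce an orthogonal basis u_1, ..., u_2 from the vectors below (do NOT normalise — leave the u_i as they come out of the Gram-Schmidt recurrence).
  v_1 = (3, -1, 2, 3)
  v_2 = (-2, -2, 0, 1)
Orthogonal basis:
  u_1 = (3, -1, 2, 3)
  u_2 = (-43/23, -47/23, 2/23, 26/23)

Apply the Gram-Schmidt recurrence
  u_1 = v_1
  u_i = v_i − Σ_{j<i} ((v_i · u_j) / (u_j · u_j)) · u_j.

Step by step this gives:
  u_1 = (3, -1, 2, 3)
  u_2 = (-43/23, -47/23, 2/23, 26/23)

Orthogonality check:
  u_2 · u_1 = 0 (should be 0)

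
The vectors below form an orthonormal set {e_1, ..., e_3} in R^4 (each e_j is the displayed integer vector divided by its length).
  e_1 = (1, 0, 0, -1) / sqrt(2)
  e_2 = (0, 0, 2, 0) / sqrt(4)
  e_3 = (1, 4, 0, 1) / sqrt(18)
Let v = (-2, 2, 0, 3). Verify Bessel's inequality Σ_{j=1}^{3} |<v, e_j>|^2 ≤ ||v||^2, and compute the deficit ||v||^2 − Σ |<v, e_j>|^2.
Σ |<v, e_j>|^2 = 17; ||v||^2 = 17; deficit = 0

Write each e_j = u_j / sqrt(<u_j, u_j>) where u_j is the displayed integer vector. Then <v, e_j> = <v, u_j> / sqrt(<u_j, u_j>), so |<v, e_j>|^2 = <v, u_j>^2 / <u_j, u_j>.
Coefficients: <v, e_1> = -5/sqrt(2), <v, e_2> = 0/sqrt(4), <v, e_3> = 9/sqrt(18).
Square and sum: Σ |<v, e_j>|^2 = 17.
Compute ||v||^2 = v·v = 17.
Deficit = 17 − 17 = 0 ≥ 0, confirming Bessel's inequality. (The deficit equals ||v − Σ <v,e_j> e_j||^2, the squared distance from v to span{e_j}.)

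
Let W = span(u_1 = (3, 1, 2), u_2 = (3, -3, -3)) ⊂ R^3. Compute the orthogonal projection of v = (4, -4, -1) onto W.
proj_W(v) = (30/7, -18/7, -15/7)

Set up U = [u_1 | ... | u_2] ∈ R^(3×2). The projector onto W = col(U) is P = U (U^T U)^(-1) U^T.
Compute U^T U =
  [14, 0]
  [0, 27],
and U^T v = (6, 27).
Solve U^T U · c = U^T v for the coefficients: c = (3/7, 1). The projection is proj_W(v) = U c.
Check: (v - proj_W(v)) · u_1 = 0  (should be 0).
Check: (v - proj_W(v)) · u_2 = 0  (should be 0).
Result: proj_W(v) = (30/7, -18/7, -15/7).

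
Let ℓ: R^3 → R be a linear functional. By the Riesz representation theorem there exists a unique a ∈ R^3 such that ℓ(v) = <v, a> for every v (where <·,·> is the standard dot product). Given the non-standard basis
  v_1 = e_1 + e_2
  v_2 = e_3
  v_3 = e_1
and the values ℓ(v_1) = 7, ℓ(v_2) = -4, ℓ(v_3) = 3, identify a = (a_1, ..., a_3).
a = (3, 4, -4)

Write a = (a_1, ..., a_3) in the standard basis. For each basis vector v_i, ℓ(v_i) = <v_i, a> is a linear equation in the a_j's. Collect the n equations into a matrix system V a = ℓ, where row i of V is v_i (expressed in the standard basis). Since V is invertible (lower-triangular with 1s on the diagonal, up to permutation), solve by back-substitution:
  V =
[[1, 1, 0],
 [0, 0, 1],
 [1, 0, 0]]
  V a = (7, -4, 3)
Solving gives a = (3, 4, -4).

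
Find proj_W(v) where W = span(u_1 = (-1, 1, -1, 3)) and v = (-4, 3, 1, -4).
proj_W(v) = (1/2, -1/2, 1/2, -3/2)

Set up U = [u_1 | ... | u_1] ∈ R^(4×1). The projector onto W = col(U) is P = U (U^T U)^(-1) U^T.
Compute U^T U =
  [12],
and U^T v = (-6).
Solve U^T U · c = U^T v for the coefficients: c = (-1/2). The projection is proj_W(v) = U c.
Check: (v - proj_W(v)) · u_1 = 0  (should be 0).
Result: proj_W(v) = (1/2, -1/2, 1/2, -3/2).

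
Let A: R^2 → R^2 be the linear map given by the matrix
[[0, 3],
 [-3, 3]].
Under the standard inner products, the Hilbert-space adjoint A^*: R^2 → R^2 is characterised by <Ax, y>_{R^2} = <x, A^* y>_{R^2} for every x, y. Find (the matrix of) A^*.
A^* = A^T =
[[0, -3],
 [3, 3]]

For real matrices with standard dot products, the defining identity <Ax, y> = <x, A^* y> gives (Ax)^T y = x^T (A^*) y, i.e. x^T A^T y = x^T (A^*) y. Since this holds for all x, y, we must have A^* = A^T. Therefore
A^* =
[[0, -3],
 [3, 3]].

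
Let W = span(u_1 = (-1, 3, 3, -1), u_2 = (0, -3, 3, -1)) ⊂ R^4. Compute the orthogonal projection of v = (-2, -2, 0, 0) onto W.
proj_W(v) = (82/379, -618/379, 126/379, -42/379)

Set up U = [u_1 | ... | u_2] ∈ R^(4×2). The projector onto W = col(U) is P = U (U^T U)^(-1) U^T.
Compute U^T U =
  [20, 1]
  [1, 19],
and U^T v = (-4, 6).
Solve U^T U · c = U^T v for the coefficients: c = (-82/379, 124/379). The projection is proj_W(v) = U c.
Check: (v - proj_W(v)) · u_1 = 0  (should be 0).
Check: (v - proj_W(v)) · u_2 = 0  (should be 0).
Result: proj_W(v) = (82/379, -618/379, 126/379, -42/379).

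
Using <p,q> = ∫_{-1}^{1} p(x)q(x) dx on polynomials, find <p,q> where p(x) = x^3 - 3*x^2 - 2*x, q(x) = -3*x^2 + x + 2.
<p,q> = -4/3

Expand the product: p(x)·q(x) = -3*x^5 + 10*x^4 + 5*x^3 - 8*x^2 - 4*x.
∫_{-1}^{1} of each monomial x^k gives [2/(k+1) if k even, 0 if k odd]. Integrating term-by-term (or equivalently evaluating the antiderivative F(x) = -x^6/2 + 2*x^5 + 5*x^4/4 - 8*x^3/3 - 2*x^2 at the endpoints):
  F(1) − F(−1) = -23/12 − (-7/12) = -4/3.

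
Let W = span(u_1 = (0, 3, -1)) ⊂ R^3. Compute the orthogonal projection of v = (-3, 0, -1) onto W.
proj_W(v) = (0, 3/10, -1/10)

Set up U = [u_1 | ... | u_1] ∈ R^(3×1). The projector onto W = col(U) is P = U (U^T U)^(-1) U^T.
Compute U^T U =
  [10],
and U^T v = (1).
Solve U^T U · c = U^T v for the coefficients: c = (1/10). The projection is proj_W(v) = U c.
Check: (v - proj_W(v)) · u_1 = 0  (should be 0).
Result: proj_W(v) = (0, 3/10, -1/10).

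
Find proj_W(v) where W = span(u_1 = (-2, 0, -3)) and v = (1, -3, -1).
proj_W(v) = (-2/13, 0, -3/13)

Set up U = [u_1 | ... | u_1] ∈ R^(3×1). The projector onto W = col(U) is P = U (U^T U)^(-1) U^T.
Compute U^T U =
  [13],
and U^T v = (1).
Solve U^T U · c = U^T v for the coefficients: c = (1/13). The projection is proj_W(v) = U c.
Check: (v - proj_W(v)) · u_1 = 0  (should be 0).
Result: proj_W(v) = (-2/13, 0, -3/13).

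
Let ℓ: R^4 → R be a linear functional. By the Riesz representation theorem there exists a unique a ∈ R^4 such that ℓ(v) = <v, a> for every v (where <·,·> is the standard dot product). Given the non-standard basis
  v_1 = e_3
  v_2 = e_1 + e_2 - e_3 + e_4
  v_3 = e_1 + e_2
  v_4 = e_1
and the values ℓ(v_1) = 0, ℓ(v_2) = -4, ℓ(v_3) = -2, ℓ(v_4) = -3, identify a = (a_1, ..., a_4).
a = (-3, 1, 0, -2)

Write a = (a_1, ..., a_4) in the standard basis. For each basis vector v_i, ℓ(v_i) = <v_i, a> is a linear equation in the a_j's. Collect the n equations into a matrix system V a = ℓ, where row i of V is v_i (expressed in the standard basis). Since V is invertible (lower-triangular with 1s on the diagonal, up to permutation), solve by back-substitution:
  V =
[[0, 0, 1, 0],
 [1, 1, -1, 1],
 [1, 1, 0, 0],
 [1, 0, 0, 0]]
  V a = (0, -4, -2, -3)
Solving gives a = (-3, 1, 0, -2).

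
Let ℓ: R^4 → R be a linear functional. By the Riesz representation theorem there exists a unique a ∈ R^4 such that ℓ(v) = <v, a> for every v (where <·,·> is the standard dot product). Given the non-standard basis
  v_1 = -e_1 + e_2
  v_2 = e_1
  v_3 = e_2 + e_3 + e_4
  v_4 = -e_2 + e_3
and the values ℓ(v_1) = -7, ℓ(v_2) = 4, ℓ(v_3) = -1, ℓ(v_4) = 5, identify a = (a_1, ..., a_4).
a = (4, -3, 2, 0)

Write a = (a_1, ..., a_4) in the standard basis. For each basis vector v_i, ℓ(v_i) = <v_i, a> is a linear equation in the a_j's. Collect the n equations into a matrix system V a = ℓ, where row i of V is v_i (expressed in the standard basis). Since V is invertible (lower-triangular with 1s on the diagonal, up to permutation), solve by back-substitution:
  V =
[[-1, 1, 0, 0],
 [1, 0, 0, 0],
 [0, 1, 1, 1],
 [0, -1, 1, 0]]
  V a = (-7, 4, -1, 5)
Solving gives a = (4, -3, 2, 0).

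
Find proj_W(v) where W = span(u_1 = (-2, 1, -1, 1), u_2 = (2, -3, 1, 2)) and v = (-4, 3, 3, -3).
proj_W(v) = (-16/9, 10/3, -8/9, -25/9)

Set up U = [u_1 | ... | u_2] ∈ R^(4×2). The projector onto W = col(U) is P = U (U^T U)^(-1) U^T.
Compute U^T U =
  [7, -6]
  [-6, 18],
and U^T v = (5, -20).
Solve U^T U · c = U^T v for the coefficients: c = (-1/3, -11/9). The projection is proj_W(v) = U c.
Check: (v - proj_W(v)) · u_1 = 0  (should be 0).
Check: (v - proj_W(v)) · u_2 = 0  (should be 0).
Result: proj_W(v) = (-16/9, 10/3, -8/9, -25/9).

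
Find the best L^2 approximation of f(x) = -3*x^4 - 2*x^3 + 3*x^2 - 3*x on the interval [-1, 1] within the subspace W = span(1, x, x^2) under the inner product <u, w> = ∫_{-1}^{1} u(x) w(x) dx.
g(x) = 3*x^2/7 - 21*x/5 + 9/35

The best approximation g ∈ W is the orthogonal projection of f onto W. Writing g = a_0 + a_1 x + a_2 x^2, the coefficients solve the normal equations G · a = b where
  G_{ij} = <φ_i, φ_j> and b_i = <f, φ_i>, with φ_0 = 1, φ_1 = x, φ_2 = x^2.
G =
  [2, 0, 2/3]
  [0, 2/3, 0]
  [2/3, 0, 2/5],
b = (4/5, -14/5, 12/35).
Solving gives a_0 = 9/35, a_1 = -21/5, a_2 = 3/7, so
  g(x) = 3*x^2/7 - 21*x/5 + 9/35.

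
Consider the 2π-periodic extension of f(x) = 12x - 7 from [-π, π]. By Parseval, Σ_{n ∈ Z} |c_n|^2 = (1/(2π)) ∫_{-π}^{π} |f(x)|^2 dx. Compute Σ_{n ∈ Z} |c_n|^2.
Σ |c_n|^2 = 48π^2 + 49

Expand and integrate term by term over [-π, π]:
  ∫ (12x)^2 dx = 144·(2π^3/3); ∫ 2·12·(-7)·x dx = 0 (odd integrand); ∫ (-7)^2 dx = 49·2π.
So (1/(2π)) ∫_{-π}^{π} (12x - 7)^2 dx = 144π^2/3 + 49 = 48π^2 + 49.
Parseval ⇒ Σ |c_n|^2 = 48π^2 + 49.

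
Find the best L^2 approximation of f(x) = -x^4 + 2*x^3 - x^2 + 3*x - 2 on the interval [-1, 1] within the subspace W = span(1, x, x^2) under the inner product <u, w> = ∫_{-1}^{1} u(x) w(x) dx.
g(x) = -13*x^2/7 + 21*x/5 - 67/35

The best approximation g ∈ W is the orthogonal projection of f onto W. Writing g = a_0 + a_1 x + a_2 x^2, the coefficients solve the normal equations G · a = b where
  G_{ij} = <φ_i, φ_j> and b_i = <f, φ_i>, with φ_0 = 1, φ_1 = x, φ_2 = x^2.
G =
  [2, 0, 2/3]
  [0, 2/3, 0]
  [2/3, 0, 2/5],
b = (-76/15, 14/5, -212/105).
Solving gives a_0 = -67/35, a_1 = 21/5, a_2 = -13/7, so
  g(x) = -13*x^2/7 + 21*x/5 - 67/35.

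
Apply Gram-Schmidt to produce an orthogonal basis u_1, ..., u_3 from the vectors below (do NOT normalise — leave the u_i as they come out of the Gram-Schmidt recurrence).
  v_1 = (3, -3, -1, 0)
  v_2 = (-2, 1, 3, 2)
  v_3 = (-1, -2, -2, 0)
Orthogonal basis:
  u_1 = (3, -3, -1, 0)
  u_2 = (-2/19, -17/19, 45/19, 2)
  u_3 = (-20/11, -16/11, -12/11, 6/11)

Apply the Gram-Schmidt recurrence
  u_1 = v_1
  u_i = v_i − Σ_{j<i} ((v_i · u_j) / (u_j · u_j)) · u_j.

Step by step this gives:
  u_1 = (3, -3, -1, 0)
  u_2 = (-2/19, -17/19, 45/19, 2)
  u_3 = (-20/11, -16/11, -12/11, 6/11)

Orthogonality check:
  u_2 · u_1 = 0 (should be 0)
  u_3 · u_1 = 0 (should be 0)
  u_3 · u_2 = 0 (should be 0)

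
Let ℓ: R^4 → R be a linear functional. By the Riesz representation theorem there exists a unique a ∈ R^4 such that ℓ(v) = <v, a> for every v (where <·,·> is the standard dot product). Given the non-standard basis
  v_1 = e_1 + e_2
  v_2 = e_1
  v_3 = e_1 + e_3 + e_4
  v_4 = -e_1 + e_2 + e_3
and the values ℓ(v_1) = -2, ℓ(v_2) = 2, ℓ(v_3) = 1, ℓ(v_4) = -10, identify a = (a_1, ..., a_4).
a = (2, -4, -4, 3)

Write a = (a_1, ..., a_4) in the standard basis. For each basis vector v_i, ℓ(v_i) = <v_i, a> is a linear equation in the a_j's. Collect the n equations into a matrix system V a = ℓ, where row i of V is v_i (expressed in the standard basis). Since V is invertible (lower-triangular with 1s on the diagonal, up to permutation), solve by back-substitution:
  V =
[[1, 1, 0, 0],
 [1, 0, 0, 0],
 [1, 0, 1, 1],
 [-1, 1, 1, 0]]
  V a = (-2, 2, 1, -10)
Solving gives a = (2, -4, -4, 3).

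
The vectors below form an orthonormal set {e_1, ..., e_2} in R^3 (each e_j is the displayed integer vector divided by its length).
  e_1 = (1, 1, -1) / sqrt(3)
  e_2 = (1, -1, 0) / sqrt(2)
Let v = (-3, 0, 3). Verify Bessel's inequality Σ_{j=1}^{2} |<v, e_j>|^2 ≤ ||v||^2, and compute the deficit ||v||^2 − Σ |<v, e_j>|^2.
Σ |<v, e_j>|^2 = 33/2; ||v||^2 = 18; deficit = 3/2

Write each e_j = u_j / sqrt(<u_j, u_j>) where u_j is the displayed integer vector. Then <v, e_j> = <v, u_j> / sqrt(<u_j, u_j>), so |<v, e_j>|^2 = <v, u_j>^2 / <u_j, u_j>.
Coefficients: <v, e_1> = -6/sqrt(3), <v, e_2> = -3/sqrt(2).
Square and sum: Σ |<v, e_j>|^2 = 33/2.
Compute ||v||^2 = v·v = 18.
Deficit = 18 − 33/2 = 3/2 ≥ 0, confirming Bessel's inequality. (The deficit equals ||v − Σ <v,e_j> e_j||^2, the squared distance from v to span{e_j}.)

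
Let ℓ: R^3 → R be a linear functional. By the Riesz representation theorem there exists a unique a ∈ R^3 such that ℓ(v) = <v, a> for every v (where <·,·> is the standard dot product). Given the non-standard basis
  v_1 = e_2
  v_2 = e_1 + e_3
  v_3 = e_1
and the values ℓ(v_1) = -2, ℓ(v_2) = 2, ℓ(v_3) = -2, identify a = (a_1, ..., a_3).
a = (-2, -2, 4)

Write a = (a_1, ..., a_3) in the standard basis. For each basis vector v_i, ℓ(v_i) = <v_i, a> is a linear equation in the a_j's. Collect the n equations into a matrix system V a = ℓ, where row i of V is v_i (expressed in the standard basis). Since V is invertible (lower-triangular with 1s on the diagonal, up to permutation), solve by back-substitution:
  V =
[[0, 1, 0],
 [1, 0, 1],
 [1, 0, 0]]
  V a = (-2, 2, -2)
Solving gives a = (-2, -2, 4).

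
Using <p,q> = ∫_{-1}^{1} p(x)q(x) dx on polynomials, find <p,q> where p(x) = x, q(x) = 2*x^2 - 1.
<p,q> = 0

Expand the product: p(x)·q(x) = 2*x^3 - x.
∫_{-1}^{1} of each monomial x^k gives [2/(k+1) if k even, 0 if k odd]. Integrating term-by-term (or equivalently evaluating the antiderivative F(x) = x^4/2 - x^2/2 at the endpoints):
  F(1) − F(−1) = 0 − (0) = 0.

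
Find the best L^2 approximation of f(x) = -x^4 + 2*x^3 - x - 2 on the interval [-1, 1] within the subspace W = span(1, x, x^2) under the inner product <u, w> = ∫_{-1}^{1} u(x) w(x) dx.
g(x) = -6*x^2/7 + x/5 - 67/35

The best approximation g ∈ W is the orthogonal projection of f onto W. Writing g = a_0 + a_1 x + a_2 x^2, the coefficients solve the normal equations G · a = b where
  G_{ij} = <φ_i, φ_j> and b_i = <f, φ_i>, with φ_0 = 1, φ_1 = x, φ_2 = x^2.
G =
  [2, 0, 2/3]
  [0, 2/3, 0]
  [2/3, 0, 2/5],
b = (-22/5, 2/15, -34/21).
Solving gives a_0 = -67/35, a_1 = 1/5, a_2 = -6/7, so
  g(x) = -6*x^2/7 + x/5 - 67/35.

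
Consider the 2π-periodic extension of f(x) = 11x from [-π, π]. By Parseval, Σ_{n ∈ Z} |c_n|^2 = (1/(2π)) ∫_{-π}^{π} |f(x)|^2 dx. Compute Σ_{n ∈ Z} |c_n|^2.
Σ |c_n|^2 = 121π^2/3

Expand and integrate term by term over [-π, π]:
  ∫ (11x)^2 dx = 121·(2π^3/3); ∫ 2·11·(0)·x dx = 0 (odd integrand); ∫ 0^2 dx = 0·2π.
So (1/(2π)) ∫_{-π}^{π} (11x)^2 dx = 121π^2/3 + 0 = 121π^2/3.
Parseval ⇒ Σ |c_n|^2 = 121π^2/3.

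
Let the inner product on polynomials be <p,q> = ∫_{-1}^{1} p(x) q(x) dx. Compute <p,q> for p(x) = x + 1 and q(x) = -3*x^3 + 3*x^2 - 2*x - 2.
<p,q> = -68/15

Expand the product: p(x)·q(x) = -3*x^4 + x^2 - 4*x - 2.
∫_{-1}^{1} of each monomial x^k gives [2/(k+1) if k even, 0 if k odd]. Integrating term-by-term (or equivalently evaluating the antiderivative F(x) = -3*x^5/5 + x^3/3 - 2*x^2 - 2*x at the endpoints):
  F(1) − F(−1) = -64/15 − (4/15) = -68/15.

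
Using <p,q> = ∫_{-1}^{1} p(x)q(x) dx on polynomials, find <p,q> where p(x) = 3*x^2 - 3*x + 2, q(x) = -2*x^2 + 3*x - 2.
<p,q> = -346/15

Expand the product: p(x)·q(x) = -6*x^4 + 15*x^3 - 19*x^2 + 12*x - 4.
∫_{-1}^{1} of each monomial x^k gives [2/(k+1) if k even, 0 if k odd]. Integrating term-by-term (or equivalently evaluating the antiderivative F(x) = -6*x^5/5 + 15*x^4/4 - 19*x^3/3 + 6*x^2 - 4*x at the endpoints):
  F(1) − F(−1) = -107/60 − (1277/60) = -346/15.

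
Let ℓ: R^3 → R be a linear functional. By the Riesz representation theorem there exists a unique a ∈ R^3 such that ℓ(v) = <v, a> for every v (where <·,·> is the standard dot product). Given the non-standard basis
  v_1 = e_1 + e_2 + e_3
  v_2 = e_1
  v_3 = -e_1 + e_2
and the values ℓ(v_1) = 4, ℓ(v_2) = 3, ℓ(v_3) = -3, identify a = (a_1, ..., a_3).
a = (3, 0, 1)

Write a = (a_1, ..., a_3) in the standard basis. For each basis vector v_i, ℓ(v_i) = <v_i, a> is a linear equation in the a_j's. Collect the n equations into a matrix system V a = ℓ, where row i of V is v_i (expressed in the standard basis). Since V is invertible (lower-triangular with 1s on the diagonal, up to permutation), solve by back-substitution:
  V =
[[1, 1, 1],
 [1, 0, 0],
 [-1, 1, 0]]
  V a = (4, 3, -3)
Solving gives a = (3, 0, 1).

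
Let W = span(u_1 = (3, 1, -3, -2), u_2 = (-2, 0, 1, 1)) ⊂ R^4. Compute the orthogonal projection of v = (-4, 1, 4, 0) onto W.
proj_W(v) = (-64/17, -6/17, 41/17, 35/17)

Set up U = [u_1 | ... | u_2] ∈ R^(4×2). The projector onto W = col(U) is P = U (U^T U)^(-1) U^T.
Compute U^T U =
  [23, -11]
  [-11, 6],
and U^T v = (-23, 12).
Solve U^T U · c = U^T v for the coefficients: c = (-6/17, 23/17). The projection is proj_W(v) = U c.
Check: (v - proj_W(v)) · u_1 = 0  (should be 0).
Check: (v - proj_W(v)) · u_2 = 0  (should be 0).
Result: proj_W(v) = (-64/17, -6/17, 41/17, 35/17).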